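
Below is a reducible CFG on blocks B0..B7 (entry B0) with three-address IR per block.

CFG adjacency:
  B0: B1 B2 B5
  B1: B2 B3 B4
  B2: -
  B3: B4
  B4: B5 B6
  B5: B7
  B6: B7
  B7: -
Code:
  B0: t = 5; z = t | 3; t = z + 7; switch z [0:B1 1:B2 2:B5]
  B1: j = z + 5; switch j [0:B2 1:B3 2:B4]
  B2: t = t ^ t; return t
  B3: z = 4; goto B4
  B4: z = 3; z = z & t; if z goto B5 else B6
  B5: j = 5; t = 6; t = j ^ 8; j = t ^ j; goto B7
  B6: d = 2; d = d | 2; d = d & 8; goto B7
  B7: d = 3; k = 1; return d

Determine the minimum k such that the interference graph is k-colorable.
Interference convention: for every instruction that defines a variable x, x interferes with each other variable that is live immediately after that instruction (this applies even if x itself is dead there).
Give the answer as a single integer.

def/use:
  B0: def={t,z} ue=∅
  B1: def={j} ue={z}
  B2: def={t} ue={t}
  B3: def={z} ue=∅
  B4: def={z} ue={t}
  B5: def={j,t} ue=∅
  B6: def={d} ue=∅
  B7: def={d,k} ue=∅

Backward fixpoint:
  live B0: ∅→{t,z}
  live B1: {t,z}→{t}
  live B2: {t}→∅
  live B3: {t}→{t}
  live B4: {t}→∅
  live B5: ∅→∅
  live B6: ∅→∅
  live B7: ∅→∅

Interference:
  d — {k}
  j — {t}
  k — {d}
  t — {j,z}
  z — {t}

Registers:
  lower bound: {d,k} mutually conflict ⇒ χ ≥ 2
  assign d→c0 j→c1 k→c1 t→c0 z→c1 — no edge inside a register ⇒ χ ≤ 2
  χ = 2

Answer: 2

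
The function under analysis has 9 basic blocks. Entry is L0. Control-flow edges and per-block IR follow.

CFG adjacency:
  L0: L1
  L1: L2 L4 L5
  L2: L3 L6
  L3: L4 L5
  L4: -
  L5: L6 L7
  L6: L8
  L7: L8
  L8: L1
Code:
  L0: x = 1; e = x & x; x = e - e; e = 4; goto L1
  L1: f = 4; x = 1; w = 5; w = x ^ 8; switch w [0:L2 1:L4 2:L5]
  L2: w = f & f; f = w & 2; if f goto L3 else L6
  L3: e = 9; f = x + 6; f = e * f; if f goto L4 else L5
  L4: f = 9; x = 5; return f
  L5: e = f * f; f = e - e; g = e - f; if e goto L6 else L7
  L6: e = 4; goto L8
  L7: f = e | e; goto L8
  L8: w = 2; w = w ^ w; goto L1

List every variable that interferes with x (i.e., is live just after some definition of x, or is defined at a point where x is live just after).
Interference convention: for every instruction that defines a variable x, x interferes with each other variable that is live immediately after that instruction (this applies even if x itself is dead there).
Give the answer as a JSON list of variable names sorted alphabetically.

Answer: ["e", "f", "w"]

Working:
Per-block:
  L0 def {e,x} use ∅
  L1 def {f,w,x} use ∅
  L2 def {f,w} use {f}
  L3 def {e,f} use {x}
  L4 def {f,x} use ∅
  L5 def {e,f,g} use {f}
  L6 def {e} use ∅
  L7 def {f} use {e}
  L8 def {w} use ∅

Live sets:
  L0: in=∅ out=∅
  L1: in=∅ out={f,x}
  L2: in={f,x} out={x}
  L3: in={x} out={f}
  L4: in=∅ out=∅
  L5: in={f} out={e}
  L6: in=∅ out=∅
  L7: in={e} out=∅
  L8: in=∅ out=∅

Interference:
  e — {f,g,x}
  f — {e,w,x}
  g — {e}
  w — {f,x}
  x — {e,f,w}

N(x) = ["e", "f", "w"]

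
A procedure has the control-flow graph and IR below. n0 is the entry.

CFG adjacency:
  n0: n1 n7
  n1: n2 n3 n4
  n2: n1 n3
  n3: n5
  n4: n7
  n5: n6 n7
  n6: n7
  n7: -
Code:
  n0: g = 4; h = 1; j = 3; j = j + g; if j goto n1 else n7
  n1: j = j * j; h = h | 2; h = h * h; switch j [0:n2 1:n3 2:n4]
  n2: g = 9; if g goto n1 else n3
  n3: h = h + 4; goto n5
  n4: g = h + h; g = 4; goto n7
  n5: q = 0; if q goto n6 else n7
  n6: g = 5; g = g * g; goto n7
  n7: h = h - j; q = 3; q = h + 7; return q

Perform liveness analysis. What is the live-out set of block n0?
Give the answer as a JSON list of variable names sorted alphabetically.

Answer: ["h", "j"]

Working:
Block summaries:
  n0: {g,h,j} / ∅
  n1: {h,j} / {h,j}
  n2: {g} / ∅
  n3: {h} / {h}
  n4: {g} / {h}
  n5: {q} / ∅
  n6: {g} / ∅
  n7: {h,q} / {h,j}

Live sets:
  live n0: ∅→{h,j}
  live n1: {h,j}→{h,j}
  live n2: {h,j}→{h,j}
  live n3: {h,j}→{h,j}
  live n4: {h,j}→{h,j}
  live n5: {h,j}→{h,j}
  live n6: {h,j}→{h,j}
  live n7: {h,j}→∅

live-out(n0) = ["h", "j"]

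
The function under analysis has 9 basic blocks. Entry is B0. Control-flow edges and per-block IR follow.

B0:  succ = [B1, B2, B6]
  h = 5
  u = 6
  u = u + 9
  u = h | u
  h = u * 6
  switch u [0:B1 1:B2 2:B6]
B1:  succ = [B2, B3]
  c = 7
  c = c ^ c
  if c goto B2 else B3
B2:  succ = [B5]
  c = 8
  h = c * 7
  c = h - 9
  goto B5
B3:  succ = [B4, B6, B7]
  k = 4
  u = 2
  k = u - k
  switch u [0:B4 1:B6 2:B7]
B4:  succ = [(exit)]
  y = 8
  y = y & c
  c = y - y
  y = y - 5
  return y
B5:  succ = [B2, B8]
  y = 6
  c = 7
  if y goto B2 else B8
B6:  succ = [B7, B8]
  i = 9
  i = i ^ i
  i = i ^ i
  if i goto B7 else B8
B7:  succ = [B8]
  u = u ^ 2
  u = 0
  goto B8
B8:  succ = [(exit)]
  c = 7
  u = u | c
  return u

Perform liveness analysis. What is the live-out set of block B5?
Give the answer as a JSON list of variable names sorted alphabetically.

Answer: ["u"]

Derivation:
Per-block:
  B0: {h,u} / ∅
  B1: {c} / ∅
  B2: {c,h} / ∅
  B3: {k,u} / ∅
  B4: {c,y} / {c}
  B5: {c,y} / ∅
  B6: {i} / ∅
  B7: {u} / {u}
  B8: {c,u} / {u}

Backward fixpoint:
  B0: in=∅ out={u}
  B1: in={u} out={c,u}
  B2: in={u} out={u}
  B3: in={c} out={c,u}
  B4: in={c} out=∅
  B5: in={u} out={u}
  B6: in={u} out={u}
  B7: in={u} out={u}
  B8: in={u} out=∅

live-out(B5) = ["u"]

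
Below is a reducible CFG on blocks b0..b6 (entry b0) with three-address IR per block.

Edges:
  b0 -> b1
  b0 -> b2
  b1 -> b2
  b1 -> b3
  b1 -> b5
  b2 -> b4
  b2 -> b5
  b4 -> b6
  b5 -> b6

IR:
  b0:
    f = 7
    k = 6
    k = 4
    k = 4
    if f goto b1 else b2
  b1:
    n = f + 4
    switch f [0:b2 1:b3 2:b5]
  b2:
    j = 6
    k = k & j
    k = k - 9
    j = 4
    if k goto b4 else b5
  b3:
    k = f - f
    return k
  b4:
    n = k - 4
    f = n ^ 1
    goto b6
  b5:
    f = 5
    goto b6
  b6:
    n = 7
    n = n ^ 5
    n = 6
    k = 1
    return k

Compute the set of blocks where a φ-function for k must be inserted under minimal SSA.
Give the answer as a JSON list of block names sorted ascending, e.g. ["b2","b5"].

Answer: ["b5", "b6"]

Analysis:
idom tree: b1←b0 b2←b0 b3←b1 b4←b2 b5←b0 b6←b0
Dom∩ at merges:
  b2: preds {b0,b1}: {b0} ∩ {b0,b1} = {b0}; idom=b0
  b5: preds {b1,b2}: {b0,b1} ∩ {b0,b2} = {b0}; idom=b0
  b6: preds {b4,b5}: {b0,b2,b4} ∩ {b0,b5} = {b0}; idom=b0

Frontier:
  b2←b0: walk · to b0
  b2←b1: walk b1 to b0
  b5←b1: walk b1 to b0
  b5←b2: walk b2 to b0
  b6←b4: walk b4→b2 to b0
  b6←b5: walk b5 to b0
  b0 → ∅
  b1 → {b2,b5}
  b2 → {b5,b6}
  b3 → ∅
  b4 → {b6}
  b5 → {b6}
  b6 → ∅

φ for k: defs {b0,b2,b3,b6}
  DF⁺ = {b5,b6}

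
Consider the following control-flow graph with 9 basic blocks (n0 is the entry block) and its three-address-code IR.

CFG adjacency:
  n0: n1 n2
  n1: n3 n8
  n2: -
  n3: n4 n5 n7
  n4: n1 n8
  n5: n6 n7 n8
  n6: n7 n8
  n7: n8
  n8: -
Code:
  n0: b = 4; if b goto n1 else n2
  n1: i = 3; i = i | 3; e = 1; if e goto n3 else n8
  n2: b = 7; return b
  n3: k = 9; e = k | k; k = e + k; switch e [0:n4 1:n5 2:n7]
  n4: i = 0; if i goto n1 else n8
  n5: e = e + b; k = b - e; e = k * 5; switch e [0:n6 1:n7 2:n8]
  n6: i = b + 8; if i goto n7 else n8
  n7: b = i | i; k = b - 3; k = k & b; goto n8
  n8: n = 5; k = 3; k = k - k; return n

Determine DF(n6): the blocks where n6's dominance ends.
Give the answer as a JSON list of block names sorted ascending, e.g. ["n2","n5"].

Answer: ["n7", "n8"]

Analysis:
idom tree: n1←n0 n2←n0 n3←n1 n4←n3 n5←n3 n6←n5 n7←n3 n8←n1
Dom∩ at merges:
  n1: preds {n0,n4}: {n0} ∩ {n0,n1,n3,n4} = {n0}; idom=n0
  n7: preds {n3,n5,n6}: {n0,n1,n3} ∩ {n0,n1,n3,n5} ∩ {n0,n1,n3,n5,n6} = {n0,n1,n3}; idom=n3
  n8: preds {n1,n4,n5,n6,n7}: {n0,n1} ∩ {n0,n1,n3,n4} ∩ {n0,n1,n3,n5} ∩ {n0,n1,n3,n5,n6} ∩ {n0,n1,n3,n7} = {n0,n1}; idom=n1

Frontier:
  n1←n0: walk · to n0
  n1←n4: walk n4→n3→n1 to n0
  n7←n3: walk · to n3
  n7←n5: walk n5 to n3
  n7←n6: walk n6→n5 to n3
  n8←n1: walk · to n1
  n8←n4: walk n4→n3 to n1
  n8←n5: walk n5→n3 to n1
  n8←n6: walk n6→n5→n3 to n1
  n8←n7: walk n7→n3 to n1
  n0 → ∅
  n1 → {n1}
  n2 → ∅
  n3 → {n1,n8}
  n4 → {n1,n8}
  n5 → {n7,n8}
  n6 → {n7,n8}
  n7 → {n8}
  n8 → ∅

DF(n6) = ["n7", "n8"]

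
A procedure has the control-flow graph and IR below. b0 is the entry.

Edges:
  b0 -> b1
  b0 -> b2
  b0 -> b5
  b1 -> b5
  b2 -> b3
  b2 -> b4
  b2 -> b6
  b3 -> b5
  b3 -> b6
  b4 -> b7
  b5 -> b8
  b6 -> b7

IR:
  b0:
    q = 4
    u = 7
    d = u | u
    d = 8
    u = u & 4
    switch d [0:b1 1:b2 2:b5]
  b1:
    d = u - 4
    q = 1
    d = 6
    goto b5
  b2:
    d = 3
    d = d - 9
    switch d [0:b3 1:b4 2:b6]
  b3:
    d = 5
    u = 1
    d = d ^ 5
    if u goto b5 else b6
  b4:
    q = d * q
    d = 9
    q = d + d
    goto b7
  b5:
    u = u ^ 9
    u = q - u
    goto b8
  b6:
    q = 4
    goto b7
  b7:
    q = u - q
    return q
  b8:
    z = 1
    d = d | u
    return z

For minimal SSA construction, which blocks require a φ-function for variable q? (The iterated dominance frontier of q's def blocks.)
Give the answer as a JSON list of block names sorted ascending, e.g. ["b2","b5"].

idom tree: b1←b0 b2←b0 b3←b2 b4←b2 b5←b0 b6←b2 b7←b2 b8←b5
Join-block Dom:
  b5: preds {b0,b1,b3}: {b0} ∩ {b0,b1} ∩ {b0,b2,b3} = {b0}; idom=b0
  b6: preds {b2,b3}: {b0,b2} ∩ {b0,b2,b3} = {b0,b2}; idom=b2
  b7: preds {b4,b6}: {b0,b2,b4} ∩ {b0,b2,b6} = {b0,b2}; idom=b2

DF walk-up:
  join b5 pred b0: · stop@b0
  join b5 pred b1: b1 stop@b0
  join b5 pred b3: b3→b2 stop@b0
  join b6 pred b2: · stop@b2
  join b6 pred b3: b3 stop@b2
  join b7 pred b4: b4 stop@b2
  join b7 pred b6: b6 stop@b2
  b0 → ∅
  b1 → {b5}
  b2 → {b5}
  b3 → {b5,b6}
  b4 → {b7}
  b5 → ∅
  b6 → {b7}
  b7 → ∅
  b8 → ∅

φ for q: defs {b0,b1,b4,b6,b7}
  DF⁺ = {b5,b7}

Answer: ["b5", "b7"]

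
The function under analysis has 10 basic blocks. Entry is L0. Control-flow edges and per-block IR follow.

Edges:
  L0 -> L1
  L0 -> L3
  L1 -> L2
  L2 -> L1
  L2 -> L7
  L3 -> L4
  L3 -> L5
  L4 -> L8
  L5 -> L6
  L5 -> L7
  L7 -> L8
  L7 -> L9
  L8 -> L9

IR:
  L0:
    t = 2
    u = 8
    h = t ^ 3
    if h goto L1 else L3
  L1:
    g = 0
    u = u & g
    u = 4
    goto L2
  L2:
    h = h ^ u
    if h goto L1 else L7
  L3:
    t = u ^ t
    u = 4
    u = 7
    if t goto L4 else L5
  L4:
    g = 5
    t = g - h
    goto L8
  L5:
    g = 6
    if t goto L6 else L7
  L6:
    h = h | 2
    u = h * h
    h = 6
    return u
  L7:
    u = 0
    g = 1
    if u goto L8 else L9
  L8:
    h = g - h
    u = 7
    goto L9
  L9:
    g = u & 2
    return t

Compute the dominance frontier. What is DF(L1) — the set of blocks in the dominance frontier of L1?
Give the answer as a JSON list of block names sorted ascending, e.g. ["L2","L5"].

idom tree: L1←L0 L2←L1 L3←L0 L4←L3 L5←L3 L6←L5 L7←L0 L8←L0 L9←L0
Dom∩ at merges:
  L1: preds {L0,L2}: {L0} ∩ {L0,L1,L2} = {L0}; idom=L0
  L7: preds {L2,L5}: {L0,L1,L2} ∩ {L0,L3,L5} = {L0}; idom=L0
  L8: preds {L4,L7}: {L0,L3,L4} ∩ {L0,L7} = {L0}; idom=L0
  L9: preds {L7,L8}: {L0,L7} ∩ {L0,L8} = {L0}; idom=L0

DF derivation:
  join L1 pred L0: · stop@L0
  join L1 pred L2: L2→L1 stop@L0
  join L7 pred L2: L2→L1 stop@L0
  join L7 pred L5: L5→L3 stop@L0
  join L8 pred L4: L4→L3 stop@L0
  join L8 pred L7: L7 stop@L0
  join L9 pred L7: L7 stop@L0
  join L9 pred L8: L8 stop@L0
  DF(L0)=∅
  DF(L1)={L1,L7}
  DF(L2)={L1,L7}
  DF(L3)={L7,L8}
  DF(L4)={L8}
  DF(L5)={L7}
  DF(L6)=∅
  DF(L7)={L8,L9}
  DF(L8)={L9}
  DF(L9)=∅

DF(L1) = ["L1", "L7"]

Answer: ["L1", "L7"]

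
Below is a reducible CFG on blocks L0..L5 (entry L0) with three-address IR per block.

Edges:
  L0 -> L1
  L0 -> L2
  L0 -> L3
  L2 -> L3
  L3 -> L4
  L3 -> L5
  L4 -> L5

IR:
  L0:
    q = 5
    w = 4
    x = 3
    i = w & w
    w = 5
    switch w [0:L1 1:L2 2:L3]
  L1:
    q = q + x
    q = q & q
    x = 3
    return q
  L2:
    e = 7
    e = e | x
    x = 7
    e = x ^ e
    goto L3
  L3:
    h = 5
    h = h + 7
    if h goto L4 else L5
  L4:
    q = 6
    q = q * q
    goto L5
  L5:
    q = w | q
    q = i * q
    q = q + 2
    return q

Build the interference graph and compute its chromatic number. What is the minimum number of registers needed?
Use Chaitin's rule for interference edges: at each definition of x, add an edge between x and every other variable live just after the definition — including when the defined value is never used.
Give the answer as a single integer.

Block summaries:
  L0: {i,q,w,x} / ∅
  L1: {q,x} / {q,x}
  L2: {e,x} / {x}
  L3: {h} / ∅
  L4: {q} / ∅
  L5: {q} / {i,q,w}

Liveness:
  L0 li=∅ lo={i,q,w,x}
  L1 li={q,x} lo=∅
  L2 li={i,q,w,x} lo={i,q,w}
  L3 li={i,q,w} lo={i,q,w}
  L4 li={i,w} lo={i,q,w}
  L5 li={i,q,w} lo=∅

Interference:
  e — {i,q,w,x}
  h — {i,q,w}
  i — {e,h,q,w,x}
  q — {e,h,i,w,x}
  w — {e,h,i,q,x}
  x — {e,i,q,w}

Registers:
  lower bound: {e,i,q,w,x} mutually conflict ⇒ χ ≥ 5
  assign e→r3 h→r3 i→r0 q→r1 w→r2 x→r4 — no edge inside a register ⇒ χ ≤ 5
  χ = 5

Answer: 5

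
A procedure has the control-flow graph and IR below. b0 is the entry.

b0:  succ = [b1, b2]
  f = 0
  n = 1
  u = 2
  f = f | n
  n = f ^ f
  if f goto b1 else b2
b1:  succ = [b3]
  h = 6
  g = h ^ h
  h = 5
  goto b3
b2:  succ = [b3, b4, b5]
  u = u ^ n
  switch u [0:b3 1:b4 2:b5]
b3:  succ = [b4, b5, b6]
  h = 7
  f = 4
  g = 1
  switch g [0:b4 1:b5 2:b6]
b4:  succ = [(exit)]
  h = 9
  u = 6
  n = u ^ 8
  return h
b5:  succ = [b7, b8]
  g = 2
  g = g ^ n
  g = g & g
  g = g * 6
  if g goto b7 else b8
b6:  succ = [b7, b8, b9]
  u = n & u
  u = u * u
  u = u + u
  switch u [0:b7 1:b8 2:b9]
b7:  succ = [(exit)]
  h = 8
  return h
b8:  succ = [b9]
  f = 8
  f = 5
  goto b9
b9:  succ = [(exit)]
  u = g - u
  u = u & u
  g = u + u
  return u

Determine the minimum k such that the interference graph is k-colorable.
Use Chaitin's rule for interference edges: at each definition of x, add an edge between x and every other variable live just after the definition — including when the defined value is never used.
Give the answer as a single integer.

Answer: 4

Derivation:
Per-block:
  b0: def={f,n,u} ue=∅
  b1: def={g,h} ue=∅
  b2: def={u} ue={n,u}
  b3: def={f,g,h} ue=∅
  b4: def={h,n,u} ue=∅
  b5: def={g} ue={n}
  b6: def={u} ue={n,u}
  b7: def={h} ue=∅
  b8: def={f} ue=∅
  b9: def={g,u} ue={g,u}

Live sets:
  b0 li=∅ lo={n,u}
  b1 li={n,u} lo={n,u}
  b2 li={n,u} lo={n,u}
  b3 li={n,u} lo={g,n,u}
  b4 li=∅ lo=∅
  b5 li={n,u} lo={g,u}
  b6 li={g,n,u} lo={g,u}
  b7 li=∅ lo=∅
  b8 li={g,u} lo={g,u}
  b9 li={g,u} lo=∅

Interfere edges:
  f↔{g,n,u}
  g↔{f,n,u}
  h↔{n,u}
  n↔{f,g,h,u}
  u↔{f,g,h,n}

Chromatic number:
  {f,g,n,u} pairwise interfere (4-clique) ⇒ χ ≥ 4
  assign f→c2 g→c3 h→c2 n→c0 u→c1 — no edge inside a register ⇒ χ ≤ 4
  χ = 4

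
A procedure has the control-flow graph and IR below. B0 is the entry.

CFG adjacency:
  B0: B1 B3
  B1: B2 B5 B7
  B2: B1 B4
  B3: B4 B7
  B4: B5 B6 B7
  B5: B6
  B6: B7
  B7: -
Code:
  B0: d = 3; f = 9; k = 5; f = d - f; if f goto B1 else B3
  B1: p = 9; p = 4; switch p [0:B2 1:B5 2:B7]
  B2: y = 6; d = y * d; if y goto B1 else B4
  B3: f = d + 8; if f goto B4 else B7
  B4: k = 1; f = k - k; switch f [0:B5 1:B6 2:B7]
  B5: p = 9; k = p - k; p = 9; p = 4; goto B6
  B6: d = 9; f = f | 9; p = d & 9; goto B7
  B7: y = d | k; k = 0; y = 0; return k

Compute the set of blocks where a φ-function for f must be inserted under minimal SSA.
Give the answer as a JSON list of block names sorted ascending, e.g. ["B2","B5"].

idom tree: B1←B0 B2←B1 B3←B0 B4←B0 B5←B0 B6←B0 B7←B0
Dom∩ at merges:
  B1: preds {B0,B2}: {B0} ∩ {B0,B1,B2} = {B0}; idom=B0
  B4: preds {B2,B3}: {B0,B1,B2} ∩ {B0,B3} = {B0}; idom=B0
  B5: preds {B1,B4}: {B0,B1} ∩ {B0,B4} = {B0}; idom=B0
  B6: preds {B4,B5}: {B0,B4} ∩ {B0,B5} = {B0}; idom=B0
  B7: preds {B1,B3,B4,B6}: {B0,B1} ∩ {B0,B3} ∩ {B0,B4} ∩ {B0,B6} = {B0}; idom=B0

Frontier:
  join B1 pred B0: · stop@B0
  join B1 pred B2: B2→B1 stop@B0
  join B4 pred B2: B2→B1 stop@B0
  join B4 pred B3: B3 stop@B0
  join B5 pred B1: B1 stop@B0
  join B5 pred B4: B4 stop@B0
  join B6 pred B4: B4 stop@B0
  join B6 pred B5: B5 stop@B0
  join B7 pred B1: B1 stop@B0
  join B7 pred B3: B3 stop@B0
  join B7 pred B4: B4 stop@B0
  join B7 pred B6: B6 stop@B0
  B0: DF=∅
  B1: DF={B1,B4,B5,B7}
  B2: DF={B1,B4}
  B3: DF={B4,B7}
  B4: DF={B5,B6,B7}
  B5: DF={B6}
  B6: DF={B7}
  B7: DF=∅

φ for f: defs {B0,B3,B4,B6}
  DF⁺ = {B4,B5,B6,B7}

Answer: ["B4", "B5", "B6", "B7"]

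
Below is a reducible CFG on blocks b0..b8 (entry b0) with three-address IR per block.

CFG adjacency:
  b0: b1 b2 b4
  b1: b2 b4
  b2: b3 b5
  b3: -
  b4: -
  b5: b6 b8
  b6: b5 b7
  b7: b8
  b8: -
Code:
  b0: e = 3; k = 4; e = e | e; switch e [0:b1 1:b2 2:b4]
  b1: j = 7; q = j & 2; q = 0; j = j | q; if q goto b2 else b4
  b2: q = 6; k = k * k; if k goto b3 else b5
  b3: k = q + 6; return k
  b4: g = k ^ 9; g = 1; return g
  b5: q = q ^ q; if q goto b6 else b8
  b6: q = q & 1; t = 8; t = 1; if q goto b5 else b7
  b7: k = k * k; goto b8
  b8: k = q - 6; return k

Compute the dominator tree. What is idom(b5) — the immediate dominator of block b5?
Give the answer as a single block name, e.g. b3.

Answer: b2

Working:
idom tree: b1←b0 b2←b0 b3←b2 b4←b0 b5←b2 b6←b5 b7←b6 b8←b5
Dom at joins:
  b2: preds {b0,b1}: {b0} ∩ {b0,b1} = {b0}; idom=b0
  b4: preds {b0,b1}: {b0} ∩ {b0,b1} = {b0}; idom=b0
  b5: preds {b2,b6}: {b0,b2} ∩ {b0,b2,b5,b6} = {b0,b2}; idom=b2
  b8: preds {b5,b7}: {b0,b2,b5} ∩ {b0,b2,b5,b6,b7} = {b0,b2,b5}; idom=b5

idom(b5) = b2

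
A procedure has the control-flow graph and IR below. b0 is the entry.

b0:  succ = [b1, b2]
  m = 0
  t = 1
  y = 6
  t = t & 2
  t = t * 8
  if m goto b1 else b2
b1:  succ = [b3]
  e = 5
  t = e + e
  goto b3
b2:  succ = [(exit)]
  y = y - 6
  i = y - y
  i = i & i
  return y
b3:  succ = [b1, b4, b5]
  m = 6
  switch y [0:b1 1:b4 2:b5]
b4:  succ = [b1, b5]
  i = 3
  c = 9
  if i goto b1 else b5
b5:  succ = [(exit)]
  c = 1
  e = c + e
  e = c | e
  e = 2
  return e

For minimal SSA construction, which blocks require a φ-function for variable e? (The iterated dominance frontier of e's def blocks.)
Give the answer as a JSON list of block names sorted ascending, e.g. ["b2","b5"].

idom tree: b1←b0 b2←b0 b3←b1 b4←b3 b5←b3
Join-block Dom:
  b1: preds {b0,b3,b4}: {b0} ∩ {b0,b1,b3} ∩ {b0,b1,b3,b4} = {b0}; idom=b0
  b5: preds {b3,b4}: {b0,b1,b3} ∩ {b0,b1,b3,b4} = {b0,b1,b3}; idom=b3

DF derivation:
  join b1 pred b0: · stop@b0
  join b1 pred b3: b3→b1 stop@b0
  join b1 pred b4: b4→b3→b1 stop@b0
  join b5 pred b3: · stop@b3
  join b5 pred b4: b4 stop@b3
  b0: DF=∅
  b1: DF={b1}
  b2: DF=∅
  b3: DF={b1}
  b4: DF={b1,b5}
  b5: DF=∅

φ for e: defs {b1,b5}
  DF⁺ = {b1}

Answer: ["b1"]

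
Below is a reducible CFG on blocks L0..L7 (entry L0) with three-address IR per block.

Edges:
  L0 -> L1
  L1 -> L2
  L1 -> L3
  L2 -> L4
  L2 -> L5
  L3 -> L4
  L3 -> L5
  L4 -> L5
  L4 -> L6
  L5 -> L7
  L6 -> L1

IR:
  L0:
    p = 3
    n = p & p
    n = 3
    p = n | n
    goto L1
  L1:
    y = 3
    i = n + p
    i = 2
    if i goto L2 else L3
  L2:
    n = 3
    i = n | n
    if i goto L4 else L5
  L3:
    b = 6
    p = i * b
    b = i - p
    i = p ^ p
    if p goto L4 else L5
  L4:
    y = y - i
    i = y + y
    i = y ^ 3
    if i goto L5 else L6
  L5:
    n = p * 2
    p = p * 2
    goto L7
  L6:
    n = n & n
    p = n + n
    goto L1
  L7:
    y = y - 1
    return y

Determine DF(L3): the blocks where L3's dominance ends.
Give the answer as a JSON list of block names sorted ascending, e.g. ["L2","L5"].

Answer: ["L4", "L5"]

Analysis:
idom tree: L1←L0 L2←L1 L3←L1 L4←L1 L5←L1 L6←L4 L7←L5
Dom at joins:
  L1: preds {L0,L6}: {L0} ∩ {L0,L1,L4,L6} = {L0}; idom=L0
  L4: preds {L2,L3}: {L0,L1,L2} ∩ {L0,L1,L3} = {L0,L1}; idom=L1
  L5: preds {L2,L3,L4}: {L0,L1,L2} ∩ {L0,L1,L3} ∩ {L0,L1,L4} = {L0,L1}; idom=L1

DF walk-up:
  L1←L0: walk · to L0
  L1←L6: walk L6→L4→L1 to L0
  L4←L2: walk L2 to L1
  L4←L3: walk L3 to L1
  L5←L2: walk L2 to L1
  L5←L3: walk L3 to L1
  L5←L4: walk L4 to L1
  DF(L0)=∅
  DF(L1)={L1}
  DF(L2)={L4,L5}
  DF(L3)={L4,L5}
  DF(L4)={L1,L5}
  DF(L5)=∅
  DF(L6)={L1}
  DF(L7)=∅

DF(L3) = ["L4", "L5"]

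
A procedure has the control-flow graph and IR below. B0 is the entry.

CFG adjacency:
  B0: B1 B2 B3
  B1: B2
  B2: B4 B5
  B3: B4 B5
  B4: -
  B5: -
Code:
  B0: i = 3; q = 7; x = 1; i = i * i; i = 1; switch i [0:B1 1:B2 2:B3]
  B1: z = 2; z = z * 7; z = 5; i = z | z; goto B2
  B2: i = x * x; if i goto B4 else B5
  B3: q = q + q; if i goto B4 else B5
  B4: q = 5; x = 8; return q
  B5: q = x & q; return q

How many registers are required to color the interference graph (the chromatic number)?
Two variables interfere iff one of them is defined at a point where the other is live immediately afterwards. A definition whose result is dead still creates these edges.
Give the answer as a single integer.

Answer: 3

Analysis:
Block summaries:
  B0: def={i,q,x} ue=∅
  B1: def={i,z} ue=∅
  B2: def={i} ue={x}
  B3: def={q} ue={i,q}
  B4: def={q,x} ue=∅
  B5: def={q} ue={q,x}

Live sets:
  B0 li=∅ lo={i,q,x}
  B1 li={q,x} lo={q,x}
  B2 li={q,x} lo={q,x}
  B3 li={i,q,x} lo={q,x}
  B4 li=∅ lo=∅
  B5 li={q,x} lo=∅

Interfere edges:
  i↔{q,x}
  q↔{i,x,z}
  x↔{i,q,z}
  z↔{q,x}

Colouring:
  {i,q,x} pairwise interfere (3-clique) ⇒ χ ≥ 3
  3-colouring: R0={q}  R1={x}  R2={i,z}
  χ = 3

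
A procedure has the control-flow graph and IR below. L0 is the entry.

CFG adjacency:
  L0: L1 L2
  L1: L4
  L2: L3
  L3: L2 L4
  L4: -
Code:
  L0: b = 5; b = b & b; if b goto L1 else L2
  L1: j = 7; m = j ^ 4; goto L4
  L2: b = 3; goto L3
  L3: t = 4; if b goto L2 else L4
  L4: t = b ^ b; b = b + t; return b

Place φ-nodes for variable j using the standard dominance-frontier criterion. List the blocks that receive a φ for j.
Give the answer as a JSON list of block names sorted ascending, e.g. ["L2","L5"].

idom tree: L1←L0 L2←L0 L3←L2 L4←L0
Dom at joins:
  L2: preds {L0,L3}: {L0} ∩ {L0,L2,L3} = {L0}; idom=L0
  L4: preds {L1,L3}: {L0,L1} ∩ {L0,L2,L3} = {L0}; idom=L0

Frontier:
  L2←L0: walk · to L0
  L2←L3: walk L3→L2 to L0
  L4←L1: walk L1 to L0
  L4←L3: walk L3→L2 to L0
  L0 → ∅
  L1 → {L4}
  L2 → {L2,L4}
  L3 → {L2,L4}
  L4 → ∅

φ for j: defs {L1}
  DF⁺ = {L4}

Answer: ["L4"]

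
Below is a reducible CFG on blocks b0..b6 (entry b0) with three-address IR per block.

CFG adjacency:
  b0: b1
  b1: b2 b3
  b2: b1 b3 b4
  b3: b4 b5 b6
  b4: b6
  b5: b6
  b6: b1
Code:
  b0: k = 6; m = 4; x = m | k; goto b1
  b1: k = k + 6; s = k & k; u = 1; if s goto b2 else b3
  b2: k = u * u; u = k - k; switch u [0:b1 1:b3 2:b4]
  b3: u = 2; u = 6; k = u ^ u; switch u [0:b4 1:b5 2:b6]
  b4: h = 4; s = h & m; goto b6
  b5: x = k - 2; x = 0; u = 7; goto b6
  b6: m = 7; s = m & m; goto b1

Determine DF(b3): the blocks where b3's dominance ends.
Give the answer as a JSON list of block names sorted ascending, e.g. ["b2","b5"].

Answer: ["b4", "b6"]

Derivation:
idom tree: b1←b0 b2←b1 b3←b1 b4←b1 b5←b3 b6←b1
Dom∩ at merges:
  b1: preds {b0,b2,b6}: {b0} ∩ {b0,b1,b2} ∩ {b0,b1,b6} = {b0}; idom=b0
  b3: preds {b1,b2}: {b0,b1} ∩ {b0,b1,b2} = {b0,b1}; idom=b1
  b4: preds {b2,b3}: {b0,b1,b2} ∩ {b0,b1,b3} = {b0,b1}; idom=b1
  b6: preds {b3,b4,b5}: {b0,b1,b3} ∩ {b0,b1,b4} ∩ {b0,b1,b3,b5} = {b0,b1}; idom=b1

Frontier:
  join b1 pred b0: · stop@b0
  join b1 pred b2: b2→b1 stop@b0
  join b1 pred b6: b6→b1 stop@b0
  join b3 pred b1: · stop@b1
  join b3 pred b2: b2 stop@b1
  join b4 pred b2: b2 stop@b1
  join b4 pred b3: b3 stop@b1
  join b6 pred b3: b3 stop@b1
  join b6 pred b4: b4 stop@b1
  join b6 pred b5: b5→b3 stop@b1
  b0 → ∅
  b1 → {b1}
  b2 → {b1,b3,b4}
  b3 → {b4,b6}
  b4 → {b6}
  b5 → {b6}
  b6 → {b1}

DF(b3) = ["b4", "b6"]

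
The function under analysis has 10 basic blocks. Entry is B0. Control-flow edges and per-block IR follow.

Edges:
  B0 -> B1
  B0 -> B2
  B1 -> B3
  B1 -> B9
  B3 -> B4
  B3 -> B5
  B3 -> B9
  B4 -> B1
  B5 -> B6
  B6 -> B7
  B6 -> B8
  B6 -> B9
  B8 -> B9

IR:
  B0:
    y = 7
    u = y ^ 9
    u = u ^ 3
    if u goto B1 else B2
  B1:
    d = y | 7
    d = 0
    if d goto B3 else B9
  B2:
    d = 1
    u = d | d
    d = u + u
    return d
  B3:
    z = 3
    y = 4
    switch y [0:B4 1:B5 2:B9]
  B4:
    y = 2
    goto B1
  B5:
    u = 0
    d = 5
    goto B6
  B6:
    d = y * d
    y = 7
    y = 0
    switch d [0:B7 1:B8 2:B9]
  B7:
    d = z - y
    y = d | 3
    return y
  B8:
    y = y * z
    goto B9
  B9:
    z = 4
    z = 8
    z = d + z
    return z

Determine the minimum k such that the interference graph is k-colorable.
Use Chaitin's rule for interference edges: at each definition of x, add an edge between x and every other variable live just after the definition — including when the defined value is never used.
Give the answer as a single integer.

def/use:
  B0: def={u,y} ue=∅
  B1: def={d} ue={y}
  B2: def={d,u} ue=∅
  B3: def={y,z} ue=∅
  B4: def={y} ue=∅
  B5: def={d,u} ue=∅
  B6: def={d,y} ue={d,y}
  B7: def={d,y} ue={y,z}
  B8: def={y} ue={y,z}
  B9: def={z} ue={d}

Liveness:
  B0: in=∅ out={y}
  B1: in={y} out={d}
  B2: in=∅ out=∅
  B3: in={d} out={d,y,z}
  B4: in=∅ out={y}
  B5: in={y,z} out={d,y,z}
  B6: in={d,y,z} out={d,y,z}
  B7: in={y,z} out=∅
  B8: in={d,y,z} out={d}
  B9: in={d} out=∅

Conflict graph:
  d — {y,z}
  u — {y,z}
  y — {d,u,z}
  z — {d,u,y}

Registers:
  lower bound: {d,y,z} mutually conflict ⇒ χ ≥ 3
  assign d→r2 u→r2 y→r0 z→r1 — no edge inside a register ⇒ χ ≤ 3
  χ = 3

Answer: 3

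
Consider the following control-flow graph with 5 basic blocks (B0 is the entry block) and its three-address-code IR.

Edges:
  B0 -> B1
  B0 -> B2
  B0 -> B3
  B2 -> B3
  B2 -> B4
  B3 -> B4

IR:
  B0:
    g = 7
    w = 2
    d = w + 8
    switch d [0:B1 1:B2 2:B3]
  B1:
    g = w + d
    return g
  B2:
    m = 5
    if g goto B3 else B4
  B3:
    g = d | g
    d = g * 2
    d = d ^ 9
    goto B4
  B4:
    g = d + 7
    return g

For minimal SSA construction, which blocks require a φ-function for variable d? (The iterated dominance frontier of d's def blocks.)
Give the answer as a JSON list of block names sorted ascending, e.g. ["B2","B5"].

idom tree: B1←B0 B2←B0 B3←B0 B4←B0
Join-block Dom:
  B3: preds {B0,B2}: {B0} ∩ {B0,B2} = {B0}; idom=B0
  B4: preds {B2,B3}: {B0,B2} ∩ {B0,B3} = {B0}; idom=B0

Frontier:
  B3←B0: walk · to B0
  B3←B2: walk B2 to B0
  B4←B2: walk B2 to B0
  B4←B3: walk B3 to B0
  B0 → ∅
  B1 → ∅
  B2 → {B3,B4}
  B3 → {B4}
  B4 → ∅

φ for d: defs {B0,B3}
  DF⁺ = {B4}

Answer: ["B4"]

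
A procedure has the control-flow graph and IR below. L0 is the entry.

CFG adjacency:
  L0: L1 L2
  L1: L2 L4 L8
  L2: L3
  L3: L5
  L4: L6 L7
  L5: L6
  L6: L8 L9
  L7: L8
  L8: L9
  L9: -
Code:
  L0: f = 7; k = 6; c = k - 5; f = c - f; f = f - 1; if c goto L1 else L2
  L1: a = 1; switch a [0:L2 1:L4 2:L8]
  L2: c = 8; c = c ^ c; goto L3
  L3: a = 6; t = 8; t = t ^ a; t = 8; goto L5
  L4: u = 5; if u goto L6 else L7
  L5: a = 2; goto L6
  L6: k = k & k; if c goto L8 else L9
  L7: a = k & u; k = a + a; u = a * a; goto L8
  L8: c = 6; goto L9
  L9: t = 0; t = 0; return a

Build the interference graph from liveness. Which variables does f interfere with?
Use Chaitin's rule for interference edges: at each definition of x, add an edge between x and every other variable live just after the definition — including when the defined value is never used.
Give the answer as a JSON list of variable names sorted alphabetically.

def/use:
  L0: {c,f,k} / ∅
  L1: {a} / ∅
  L2: {c} / ∅
  L3: {a,t} / ∅
  L4: {u} / ∅
  L5: {a} / ∅
  L6: {k} / {c,k}
  L7: {a,k,u} / {k,u}
  L8: {c} / ∅
  L9: {t} / {a}

Live sets:
  L0 li=∅ lo={c,k}
  L1 li={c,k} lo={a,c,k}
  L2 li={k} lo={c,k}
  L3 li={c,k} lo={c,k}
  L4 li={a,c,k} lo={a,c,k,u}
  L5 li={c,k} lo={a,c,k}
  L6 li={a,c,k} lo={a}
  L7 li={k,u} lo={a}
  L8 li={a} lo={a}
  L9 li={a} lo=∅

Interference:
  a↔{c,k,t,u}
  c↔{a,f,k,t,u}
  f↔{c,k}
  k↔{a,c,f,t,u}
  t↔{a,c,k}
  u↔{a,c,k}

N(f) = ["c", "k"]

Answer: ["c", "k"]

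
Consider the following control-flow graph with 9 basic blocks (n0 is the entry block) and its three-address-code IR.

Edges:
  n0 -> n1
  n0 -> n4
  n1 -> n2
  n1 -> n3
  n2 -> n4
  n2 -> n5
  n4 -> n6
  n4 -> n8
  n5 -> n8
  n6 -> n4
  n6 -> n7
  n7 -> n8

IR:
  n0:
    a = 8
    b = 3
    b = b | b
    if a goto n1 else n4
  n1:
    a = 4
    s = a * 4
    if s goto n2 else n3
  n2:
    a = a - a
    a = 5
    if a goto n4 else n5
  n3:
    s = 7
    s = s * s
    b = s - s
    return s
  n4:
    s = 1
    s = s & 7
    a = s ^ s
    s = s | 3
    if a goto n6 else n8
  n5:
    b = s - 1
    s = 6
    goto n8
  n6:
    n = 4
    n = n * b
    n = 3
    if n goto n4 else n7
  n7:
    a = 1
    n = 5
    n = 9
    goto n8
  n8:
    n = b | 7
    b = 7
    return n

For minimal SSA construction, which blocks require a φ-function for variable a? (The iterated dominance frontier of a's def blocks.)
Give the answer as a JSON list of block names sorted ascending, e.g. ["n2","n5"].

idom tree: n1←n0 n2←n1 n3←n1 n4←n0 n5←n2 n6←n4 n7←n6 n8←n0
Join-block Dom:
  n4: preds {n0,n2,n6}: {n0} ∩ {n0,n1,n2} ∩ {n0,n4,n6} = {n0}; idom=n0
  n8: preds {n4,n5,n7}: {n0,n4} ∩ {n0,n1,n2,n5} ∩ {n0,n4,n6,n7} = {n0}; idom=n0

DF derivation:
  join n4 pred n0: · stop@n0
  join n4 pred n2: n2→n1 stop@n0
  join n4 pred n6: n6→n4 stop@n0
  join n8 pred n4: n4 stop@n0
  join n8 pred n5: n5→n2→n1 stop@n0
  join n8 pred n7: n7→n6→n4 stop@n0
  DF(n0)=∅
  DF(n1)={n4,n8}
  DF(n2)={n4,n8}
  DF(n3)=∅
  DF(n4)={n4,n8}
  DF(n5)={n8}
  DF(n6)={n4,n8}
  DF(n7)={n8}
  DF(n8)=∅

φ for a: defs {n0,n1,n2,n4,n7}
  DF⁺ = {n4,n8}

Answer: ["n4", "n8"]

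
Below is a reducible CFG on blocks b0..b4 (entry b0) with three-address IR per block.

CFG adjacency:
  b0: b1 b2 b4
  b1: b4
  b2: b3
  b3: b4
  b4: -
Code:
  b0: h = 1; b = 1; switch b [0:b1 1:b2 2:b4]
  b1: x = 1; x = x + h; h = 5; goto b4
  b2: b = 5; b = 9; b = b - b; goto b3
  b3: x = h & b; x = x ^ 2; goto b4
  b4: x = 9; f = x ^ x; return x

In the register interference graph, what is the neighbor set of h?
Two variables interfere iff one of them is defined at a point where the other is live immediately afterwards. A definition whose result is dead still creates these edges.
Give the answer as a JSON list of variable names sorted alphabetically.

Answer: ["b", "x"]

Analysis:
Per-block:
  b0: def={b,h} ue=∅
  b1: def={h,x} ue={h}
  b2: def={b} ue=∅
  b3: def={x} ue={b,h}
  b4: def={f,x} ue=∅

Live sets:
  b0: in=∅ out={h}
  b1: in={h} out=∅
  b2: in={h} out={b,h}
  b3: in={b,h} out=∅
  b4: in=∅ out=∅

Conflict graph:
  b: {h}
  f: {x}
  h: {b,x}
  x: {f,h}

N(h) = ["b", "x"]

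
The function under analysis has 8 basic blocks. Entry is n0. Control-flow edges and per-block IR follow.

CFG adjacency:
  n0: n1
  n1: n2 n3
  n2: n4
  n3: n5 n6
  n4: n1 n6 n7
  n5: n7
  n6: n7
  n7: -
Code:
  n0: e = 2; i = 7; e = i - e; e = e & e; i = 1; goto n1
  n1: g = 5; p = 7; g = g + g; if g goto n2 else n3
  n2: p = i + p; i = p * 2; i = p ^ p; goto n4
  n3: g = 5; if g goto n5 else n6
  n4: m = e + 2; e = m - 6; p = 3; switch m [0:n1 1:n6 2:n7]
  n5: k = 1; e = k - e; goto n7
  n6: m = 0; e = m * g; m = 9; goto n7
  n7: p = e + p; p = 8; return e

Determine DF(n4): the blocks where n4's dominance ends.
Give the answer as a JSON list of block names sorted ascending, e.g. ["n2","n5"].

idom tree: n1←n0 n2←n1 n3←n1 n4←n2 n5←n3 n6←n1 n7←n1
Dom∩ at merges:
  n1: preds {n0,n4}: {n0} ∩ {n0,n1,n2,n4} = {n0}; idom=n0
  n6: preds {n3,n4}: {n0,n1,n3} ∩ {n0,n1,n2,n4} = {n0,n1}; idom=n1
  n7: preds {n4,n5,n6}: {n0,n1,n2,n4} ∩ {n0,n1,n3,n5} ∩ {n0,n1,n6} = {n0,n1}; idom=n1

DF walk-up:
  join n1 pred n0: · stop@n0
  join n1 pred n4: n4→n2→n1 stop@n0
  join n6 pred n3: n3 stop@n1
  join n6 pred n4: n4→n2 stop@n1
  join n7 pred n4: n4→n2 stop@n1
  join n7 pred n5: n5→n3 stop@n1
  join n7 pred n6: n6 stop@n1
  n0: DF=∅
  n1: DF={n1}
  n2: DF={n1,n6,n7}
  n3: DF={n6,n7}
  n4: DF={n1,n6,n7}
  n5: DF={n7}
  n6: DF={n7}
  n7: DF=∅

DF(n4) = ["n1", "n6", "n7"]

Answer: ["n1", "n6", "n7"]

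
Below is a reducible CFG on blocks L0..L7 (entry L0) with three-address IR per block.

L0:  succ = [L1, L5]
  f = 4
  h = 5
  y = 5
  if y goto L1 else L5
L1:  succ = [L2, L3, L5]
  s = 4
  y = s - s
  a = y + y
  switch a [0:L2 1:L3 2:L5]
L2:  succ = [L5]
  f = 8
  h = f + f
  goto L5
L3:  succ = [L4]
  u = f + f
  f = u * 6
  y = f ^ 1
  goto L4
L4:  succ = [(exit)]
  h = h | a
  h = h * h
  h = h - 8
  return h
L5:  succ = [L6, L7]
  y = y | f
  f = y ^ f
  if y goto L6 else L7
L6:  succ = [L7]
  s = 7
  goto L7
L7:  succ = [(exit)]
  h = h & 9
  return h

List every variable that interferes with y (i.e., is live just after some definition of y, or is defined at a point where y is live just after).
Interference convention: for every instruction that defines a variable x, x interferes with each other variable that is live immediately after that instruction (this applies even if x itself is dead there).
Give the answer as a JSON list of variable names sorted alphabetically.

Answer: ["a", "f", "h"]

Working:
Block summaries:
  L0: def={f,h,y} ue=∅
  L1: def={a,s,y} ue=∅
  L2: def={f,h} ue=∅
  L3: def={f,u,y} ue={f}
  L4: def={h} ue={a,h}
  L5: def={f,y} ue={f,y}
  L6: def={s} ue=∅
  L7: def={h} ue={h}

Backward fixpoint:
  live L0: ∅→{f,h,y}
  live L1: {f,h}→{a,f,h,y}
  live L2: {y}→{f,h,y}
  live L3: {a,f,h}→{a,h}
  live L4: {a,h}→∅
  live L5: {f,h,y}→{h}
  live L6: {h}→{h}
  live L7: {h}→∅

Interference:
  a↔{f,h,u,y}
  f↔{a,h,s,y}
  h↔{a,f,s,u,y}
  s↔{f,h}
  u↔{a,h}
  y↔{a,f,h}

N(y) = ["a", "f", "h"]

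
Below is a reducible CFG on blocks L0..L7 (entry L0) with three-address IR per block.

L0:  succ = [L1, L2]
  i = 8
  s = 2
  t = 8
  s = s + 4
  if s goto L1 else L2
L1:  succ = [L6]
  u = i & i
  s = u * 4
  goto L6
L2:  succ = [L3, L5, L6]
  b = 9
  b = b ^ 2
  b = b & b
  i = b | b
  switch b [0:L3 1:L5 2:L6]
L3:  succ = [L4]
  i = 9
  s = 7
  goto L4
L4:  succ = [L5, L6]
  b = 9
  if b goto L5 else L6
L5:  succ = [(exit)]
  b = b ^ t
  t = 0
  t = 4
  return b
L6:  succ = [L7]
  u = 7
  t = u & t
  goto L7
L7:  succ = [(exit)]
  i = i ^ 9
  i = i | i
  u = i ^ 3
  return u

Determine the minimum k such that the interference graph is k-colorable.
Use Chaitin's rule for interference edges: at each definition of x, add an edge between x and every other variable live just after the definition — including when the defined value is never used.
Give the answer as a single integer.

Answer: 3

Analysis:
def/use:
  L0: def={i,s,t} ue=∅
  L1: def={s,u} ue={i}
  L2: def={b,i} ue=∅
  L3: def={i,s} ue=∅
  L4: def={b} ue=∅
  L5: def={b,t} ue={b,t}
  L6: def={t,u} ue={t}
  L7: def={i,u} ue={i}

Live sets:
  live L0: ∅→{i,t}
  live L1: {i,t}→{i,t}
  live L2: {t}→{b,i,t}
  live L3: {t}→{i,t}
  live L4: {i,t}→{b,i,t}
  live L5: {b,t}→∅
  live L6: {i,t}→{i}
  live L7: {i}→∅

Interfere edges:
  b: {i,t}
  i: {b,s,t,u}
  s: {i,t}
  t: {b,i,s,u}
  u: {i,t}

Colouring:
  lower bound: {b,i,t} mutually conflict ⇒ χ ≥ 3
  assign b→R2 i→R0 s→R2 t→R1 u→R2 — no edge inside a register ⇒ χ ≤ 3
  χ = 3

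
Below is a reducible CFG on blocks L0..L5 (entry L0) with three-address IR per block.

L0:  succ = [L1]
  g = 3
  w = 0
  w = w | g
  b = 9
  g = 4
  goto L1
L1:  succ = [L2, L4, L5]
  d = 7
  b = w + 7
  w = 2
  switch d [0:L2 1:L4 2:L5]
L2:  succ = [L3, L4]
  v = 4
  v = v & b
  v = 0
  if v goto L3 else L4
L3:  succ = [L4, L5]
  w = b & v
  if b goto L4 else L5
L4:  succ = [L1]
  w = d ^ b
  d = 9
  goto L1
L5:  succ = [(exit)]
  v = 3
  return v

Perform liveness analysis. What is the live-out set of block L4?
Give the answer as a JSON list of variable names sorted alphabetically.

Answer: ["w"]

Working:
Block summaries:
  L0 def {b,g,w} use ∅
  L1 def {b,d,w} use {w}
  L2 def {v} use {b}
  L3 def {w} use {b,v}
  L4 def {d,w} use {b,d}
  L5 def {v} use ∅

Backward fixpoint:
  L0 li=∅ lo={w}
  L1 li={w} lo={b,d}
  L2 li={b,d} lo={b,d,v}
  L3 li={b,d,v} lo={b,d}
  L4 li={b,d} lo={w}
  L5 li=∅ lo=∅

live-out(L4) = ["w"]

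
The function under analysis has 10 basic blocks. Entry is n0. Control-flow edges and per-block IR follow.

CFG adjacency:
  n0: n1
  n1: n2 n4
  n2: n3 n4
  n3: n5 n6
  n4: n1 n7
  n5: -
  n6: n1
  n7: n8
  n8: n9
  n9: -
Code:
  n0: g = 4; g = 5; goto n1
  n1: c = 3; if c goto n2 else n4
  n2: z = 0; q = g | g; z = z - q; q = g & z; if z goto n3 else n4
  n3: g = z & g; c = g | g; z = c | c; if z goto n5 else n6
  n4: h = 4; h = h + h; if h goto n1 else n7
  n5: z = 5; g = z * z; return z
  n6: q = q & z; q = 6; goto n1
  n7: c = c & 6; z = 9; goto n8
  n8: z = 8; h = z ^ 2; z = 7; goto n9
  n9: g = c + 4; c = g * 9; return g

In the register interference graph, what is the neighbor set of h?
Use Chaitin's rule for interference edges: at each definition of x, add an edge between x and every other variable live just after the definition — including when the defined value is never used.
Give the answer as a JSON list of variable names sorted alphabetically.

Answer: ["c", "g"]

Derivation:
Per-block:
  n0: def={g} ue=∅
  n1: def={c} ue=∅
  n2: def={q,z} ue={g}
  n3: def={c,g,z} ue={g,z}
  n4: def={h} ue=∅
  n5: def={g,z} ue=∅
  n6: def={q} ue={q,z}
  n7: def={c,z} ue={c}
  n8: def={h,z} ue=∅
  n9: def={c,g} ue={c}

Liveness:
  n0 li=∅ lo={g}
  n1 li={g} lo={c,g}
  n2 li={c,g} lo={c,g,q,z}
  n3 li={g,q,z} lo={g,q,z}
  n4 li={c,g} lo={c,g}
  n5 li=∅ lo=∅
  n6 li={g,q,z} lo={g}
  n7 li={c} lo={c}
  n8 li={c} lo={c}
  n9 li={c} lo=∅

Interference:
  c — {g,h,q,z}
  g — {c,h,q,z}
  h — {c,g}
  q — {c,g,z}
  z — {c,g,q}

N(h) = ["c", "g"]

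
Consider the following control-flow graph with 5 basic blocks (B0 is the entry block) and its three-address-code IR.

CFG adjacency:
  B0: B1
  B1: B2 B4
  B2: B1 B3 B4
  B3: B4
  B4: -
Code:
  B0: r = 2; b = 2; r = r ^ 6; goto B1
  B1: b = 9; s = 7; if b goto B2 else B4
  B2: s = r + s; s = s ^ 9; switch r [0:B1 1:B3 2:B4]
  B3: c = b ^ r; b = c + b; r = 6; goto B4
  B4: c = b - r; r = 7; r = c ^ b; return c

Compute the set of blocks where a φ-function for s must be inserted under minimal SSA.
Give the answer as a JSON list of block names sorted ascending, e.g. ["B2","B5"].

idom tree: B1←B0 B2←B1 B3←B2 B4←B1
Dom at joins:
  B1: preds {B0,B2}: {B0} ∩ {B0,B1,B2} = {B0}; idom=B0
  B4: preds {B1,B2,B3}: {B0,B1} ∩ {B0,B1,B2} ∩ {B0,B1,B2,B3} = {B0,B1}; idom=B1

Frontier:
  join B1 pred B0: · stop@B0
  join B1 pred B2: B2→B1 stop@B0
  join B4 pred B1: · stop@B1
  join B4 pred B2: B2 stop@B1
  join B4 pred B3: B3→B2 stop@B1
  B0: DF=∅
  B1: DF={B1}
  B2: DF={B1,B4}
  B3: DF={B4}
  B4: DF=∅

φ for s: defs {B1,B2}
  DF⁺ = {B1,B4}

Answer: ["B1", "B4"]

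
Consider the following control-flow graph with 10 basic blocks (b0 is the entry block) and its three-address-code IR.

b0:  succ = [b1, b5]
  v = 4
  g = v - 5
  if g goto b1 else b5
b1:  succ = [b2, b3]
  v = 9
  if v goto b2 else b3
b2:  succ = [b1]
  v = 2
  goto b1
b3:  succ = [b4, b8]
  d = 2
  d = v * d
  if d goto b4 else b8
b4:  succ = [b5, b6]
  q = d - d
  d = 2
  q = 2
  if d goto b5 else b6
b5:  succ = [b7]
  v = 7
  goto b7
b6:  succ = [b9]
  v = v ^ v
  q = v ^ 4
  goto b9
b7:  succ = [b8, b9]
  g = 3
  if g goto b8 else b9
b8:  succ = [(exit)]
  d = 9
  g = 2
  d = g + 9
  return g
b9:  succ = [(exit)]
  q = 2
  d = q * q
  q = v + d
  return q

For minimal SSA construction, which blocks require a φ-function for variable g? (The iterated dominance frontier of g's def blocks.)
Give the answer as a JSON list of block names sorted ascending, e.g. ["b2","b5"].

Answer: ["b8", "b9"]

Working:
idom tree: b1←b0 b2←b1 b3←b1 b4←b3 b5←b0 b6←b4 b7←b5 b8←b0 b9←b0
Join-block Dom:
  b1: preds {b0,b2}: {b0} ∩ {b0,b1,b2} = {b0}; idom=b0
  b5: preds {b0,b4}: {b0} ∩ {b0,b1,b3,b4} = {b0}; idom=b0
  b8: preds {b3,b7}: {b0,b1,b3} ∩ {b0,b5,b7} = {b0}; idom=b0
  b9: preds {b6,b7}: {b0,b1,b3,b4,b6} ∩ {b0,b5,b7} = {b0}; idom=b0

DF derivation:
  join b1 pred b0: · stop@b0
  join b1 pred b2: b2→b1 stop@b0
  join b5 pred b0: · stop@b0
  join b5 pred b4: b4→b3→b1 stop@b0
  join b8 pred b3: b3→b1 stop@b0
  join b8 pred b7: b7→b5 stop@b0
  join b9 pred b6: b6→b4→b3→b1 stop@b0
  join b9 pred b7: b7→b5 stop@b0
  DF(b0)=∅
  DF(b1)={b1,b5,b8,b9}
  DF(b2)={b1}
  DF(b3)={b5,b8,b9}
  DF(b4)={b5,b9}
  DF(b5)={b8,b9}
  DF(b6)={b9}
  DF(b7)={b8,b9}
  DF(b8)=∅
  DF(b9)=∅

φ for g: defs {b0,b7,b8}
  DF⁺ = {b8,b9}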